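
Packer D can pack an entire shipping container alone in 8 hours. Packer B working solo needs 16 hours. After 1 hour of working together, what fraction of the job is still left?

Combined rate: 1/8 + 1/16 = (2 + 1)/16 = 3/16 per hour.
In 1 hour they complete 1·3/16 = 3/16 of the job.
So 13/16 remains.

13/16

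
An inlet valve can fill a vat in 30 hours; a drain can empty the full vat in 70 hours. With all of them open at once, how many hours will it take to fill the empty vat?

105/2 hours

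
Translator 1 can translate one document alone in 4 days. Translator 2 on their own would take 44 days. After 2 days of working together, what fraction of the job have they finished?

6/11

Combined rate: 1/4 + 1/44 = (11 + 1)/44 = 12/44 = 3/11 per day.
In 2 days they complete 2·3/11 = 6/11 of the job.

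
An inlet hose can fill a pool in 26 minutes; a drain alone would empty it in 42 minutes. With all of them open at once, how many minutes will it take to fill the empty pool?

Net rate = 1/26 − 1/42 = (21 − 13)/546 = 8/546 = 4/273 per minute.
Filling time = 1 ÷ (4/273) = 273/4 minutes.

273/4 minutes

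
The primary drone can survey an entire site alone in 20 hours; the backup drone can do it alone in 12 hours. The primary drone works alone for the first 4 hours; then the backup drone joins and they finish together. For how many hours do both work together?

6 hours

In 4 hours the primary drone does 4/20 = 1/5 of the job, leaving 4/5.
The primary drone and the backup drone together work at 2/15 per hour, so finishing takes 4/5 ÷ 2/15 = 6 hours.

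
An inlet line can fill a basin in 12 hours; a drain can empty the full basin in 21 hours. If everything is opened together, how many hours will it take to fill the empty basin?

28 hours

Net rate = 1/12 − 1/21 = (7 − 4)/84 = 3/84 = 1/28 per hour.
Filling time = 1 ÷ (1/28) = 28 hours.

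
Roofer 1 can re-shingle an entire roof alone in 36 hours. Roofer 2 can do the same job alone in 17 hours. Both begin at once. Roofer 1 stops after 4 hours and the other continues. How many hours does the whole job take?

136/9 hours

In the first 4 hours the combined rate is 53/612, so 53/153 of the job is done, leaving 100/153.
After Roofer 1 leaves the rate is 1/17 per hour; the remaining 100/153 takes 100/9 hours.
Total = 4 + 100/9 = 136/9 hours.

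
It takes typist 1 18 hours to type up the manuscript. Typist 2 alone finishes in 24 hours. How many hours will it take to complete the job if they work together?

72/7 hours

Combined rate: 1/18 + 1/24 = (4 + 3)/72 = 7/72 per hour.
Time = 1 ÷ (7/72) = 72/7 hours.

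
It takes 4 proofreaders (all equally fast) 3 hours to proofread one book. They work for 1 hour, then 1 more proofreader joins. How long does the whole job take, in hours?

13/5 hours

One proofreader does 1/12 of the job per hour.
After 1 hour with 4 proofreaders, 1/3 is done (2/3 left).
With 5 proofreaders the rate is 5/12, so the rest takes 2/3 ÷ 5/12 = 8/5 hours.
Total = 1 + 8/5 = 13/5 hours.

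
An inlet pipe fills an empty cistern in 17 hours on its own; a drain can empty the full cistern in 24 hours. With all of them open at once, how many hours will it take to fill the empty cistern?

408/7 hours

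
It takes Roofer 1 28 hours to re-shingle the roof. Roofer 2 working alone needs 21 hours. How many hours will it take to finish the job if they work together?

12 hours

Combined rate: 1/28 + 1/21 = (3 + 4)/84 = 7/84 = 1/12 per hour.
Time = 1 ÷ (1/12) = 12 hours.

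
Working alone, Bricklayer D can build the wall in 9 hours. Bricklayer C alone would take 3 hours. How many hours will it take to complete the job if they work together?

9/4 hours

With two workers the combined time is the product over the sum: 9·3/(9+3) = 27/12 = 9/4 hours.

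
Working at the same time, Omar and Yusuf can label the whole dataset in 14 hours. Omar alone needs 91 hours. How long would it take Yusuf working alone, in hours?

Combined rate is 1/14 per hour.
Known contribution: 1/91 per hour.
So Yusuf's rate is 1/14 − 1/91 = 11/182, meaning 182/11 hours alone.

182/11 hours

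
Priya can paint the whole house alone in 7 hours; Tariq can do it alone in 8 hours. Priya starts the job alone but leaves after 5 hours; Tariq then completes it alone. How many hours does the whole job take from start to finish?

In 5 hours Priya does 5/7 of the job, leaving 2/7.
Tariq works at 1/8 per hour, so finishing takes 2/7 ÷ 1/8 = 16/7 hours.
Total time = 5 + 16/7 = 51/7 hours.

51/7 hours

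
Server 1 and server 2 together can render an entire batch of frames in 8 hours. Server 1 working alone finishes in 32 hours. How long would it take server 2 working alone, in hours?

32/3 hours

Combined rate is 1/8 per hour.
Known contribution: 1/32 per hour.
So server 2's rate is 1/8 − 1/32 = 3/32, meaning 32/3 hours alone.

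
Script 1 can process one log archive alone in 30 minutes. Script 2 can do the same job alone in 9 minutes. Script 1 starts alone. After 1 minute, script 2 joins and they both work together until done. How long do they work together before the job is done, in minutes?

87/13 minutes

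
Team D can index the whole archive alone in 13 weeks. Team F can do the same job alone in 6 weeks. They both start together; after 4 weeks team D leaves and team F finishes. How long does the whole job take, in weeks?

54/13 weeks

In the first 4 weeks the combined rate is 19/78, so 38/39 of the job is done, leaving 1/39.
After team D leaves the rate is 1/6 per week; the remaining 1/39 takes 2/13 weeks.
Total = 4 + 2/13 = 54/13 weeks.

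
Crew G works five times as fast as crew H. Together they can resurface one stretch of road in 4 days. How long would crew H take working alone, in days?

Let crew H's rate be r; then crew G's rate is 5r, so together (5 + 1)r = 6r = 1/4.
Thus r = 1/24 per day.
Crew H alone: 24 days; crew G alone: 24/5 days.

24 days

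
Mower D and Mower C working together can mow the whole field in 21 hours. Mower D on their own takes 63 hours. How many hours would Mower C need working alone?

Combined rate is 1/21 per hour.
Known contribution: 1/63 per hour.
So Mower C's rate is 1/21 − 1/63 = 2/63, meaning 63/2 hours alone.

63/2 hours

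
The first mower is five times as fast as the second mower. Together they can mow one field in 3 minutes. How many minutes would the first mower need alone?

Let the second mower's rate be r; then the first mower's rate is 5r, so together (5 + 1)r = 6r = 1/3.
Thus r = 1/18 per minute.
The second mower alone: 18 minutes; the first mower alone: 18/5 minutes.

18/5 minutes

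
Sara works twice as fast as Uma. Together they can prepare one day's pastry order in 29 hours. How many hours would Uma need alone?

Let Uma's rate be r; then Sara's rate is 2r, so together (2 + 1)r = 3r = 1/29.
Thus r = 1/87 per hour.
Uma alone: 87 hours; Sara alone: 87/2 hours.

87 hours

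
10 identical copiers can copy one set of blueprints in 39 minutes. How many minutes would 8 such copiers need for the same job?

195/4 minutes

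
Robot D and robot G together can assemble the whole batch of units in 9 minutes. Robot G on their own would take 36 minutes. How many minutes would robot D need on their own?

Combined rate is 1/9 per minute.
Known contribution: 1/36 per minute.
So robot D's rate is 1/9 − 1/36 = 1/12, meaning 12 minutes alone.

12 minutes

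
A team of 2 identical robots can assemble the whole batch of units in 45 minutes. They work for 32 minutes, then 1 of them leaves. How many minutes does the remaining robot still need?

One robot does 1/90 of the job per minute.
After 32 minutes with 2 robots, 32/45 is done (13/45 left).
With 1 robot the rate is 1/90, so the rest takes 13/45 ÷ 1/90 = 26 minutes.

26 minutes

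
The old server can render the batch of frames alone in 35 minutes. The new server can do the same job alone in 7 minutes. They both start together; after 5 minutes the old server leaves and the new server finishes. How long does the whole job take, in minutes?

In the first 5 minutes the combined rate is 6/35, so 6/7 of the job is done, leaving 1/7.
After the old server leaves the rate is 1/7 per minute; the remaining 1/7 takes 1 minute.
Total = 5 + 1 = 6 minutes.

6 minutes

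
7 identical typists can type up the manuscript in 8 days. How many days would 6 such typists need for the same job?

Total work is 7·8 = 56 typist-days.
With 6 typists: 56/6 = 28/3 days.

28/3 days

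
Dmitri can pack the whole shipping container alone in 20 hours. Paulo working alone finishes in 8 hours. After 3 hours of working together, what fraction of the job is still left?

Combined rate: 1/20 + 1/8 = (2 + 5)/40 = 7/40 per hour.
In 3 hours they complete 3·7/40 = 21/40 of the job.
So 19/40 remains.

19/40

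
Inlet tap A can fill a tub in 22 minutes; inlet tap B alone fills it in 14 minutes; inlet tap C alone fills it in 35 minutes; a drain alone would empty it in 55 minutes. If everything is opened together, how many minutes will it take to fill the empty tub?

55/7 minutes

Net rate = 1/22 + 1/14 + 1/35 − 1/55 = (35 + 55 + 22 − 14)/770 = 98/770 = 7/55 per minute.
Filling time = 1 ÷ (7/55) = 55/7 minutes.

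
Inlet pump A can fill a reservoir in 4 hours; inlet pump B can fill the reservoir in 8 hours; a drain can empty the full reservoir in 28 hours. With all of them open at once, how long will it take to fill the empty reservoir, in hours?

Net rate = 1/4 + 1/8 − 1/28 = (14 + 7 − 2)/56 = 19/56 per hour.
Filling time = 1 ÷ (19/56) = 56/19 hours.

56/19 hours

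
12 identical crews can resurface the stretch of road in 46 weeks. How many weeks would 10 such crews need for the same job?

Total work is 12·46 = 552 crew-weeks.
With 10 crews: 552/10 = 276/5 weeks.

276/5 weeks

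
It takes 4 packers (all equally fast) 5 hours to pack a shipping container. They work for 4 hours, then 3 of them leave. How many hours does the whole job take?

8 hours

One packer does 1/20 of the job per hour.
After 4 hours with 4 packers, 4/5 is done (1/5 left).
With 1 packer the rate is 1/20, so the rest takes 1/5 ÷ 1/20 = 4 hours.
Total = 4 + 4 = 8 hours.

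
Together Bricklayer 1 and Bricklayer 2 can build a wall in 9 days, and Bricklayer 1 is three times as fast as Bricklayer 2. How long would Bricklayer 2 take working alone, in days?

Let Bricklayer 2's rate be r; then Bricklayer 1's rate is 3r, so together (3 + 1)r = 4r = 1/9.
Thus r = 1/36 per day.
Bricklayer 2 alone: 36 days; Bricklayer 1 alone: 12 days.

36 days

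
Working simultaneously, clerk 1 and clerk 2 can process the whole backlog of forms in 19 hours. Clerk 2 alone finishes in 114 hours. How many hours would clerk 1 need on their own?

114/5 hours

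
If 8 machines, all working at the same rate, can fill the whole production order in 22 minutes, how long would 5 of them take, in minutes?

176/5 minutes

Total work is 8·22 = 176 machine-minutes.
With 5 machines: 176/5 minutes.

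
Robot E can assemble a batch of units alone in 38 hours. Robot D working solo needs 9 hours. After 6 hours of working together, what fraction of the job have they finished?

47/57

Combined rate: 1/38 + 1/9 = (9 + 38)/342 = 47/342 per hour.
In 6 hours they complete 6·47/342 = 47/57 of the job.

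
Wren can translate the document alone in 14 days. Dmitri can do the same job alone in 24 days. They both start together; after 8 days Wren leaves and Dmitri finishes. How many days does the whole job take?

In the first 8 days the combined rate is 19/168, so 19/21 of the job is done, leaving 2/21.
After Wren leaves the rate is 1/24 per day; the remaining 2/21 takes 16/7 days.
Total = 8 + 16/7 = 72/7 days.

72/7 days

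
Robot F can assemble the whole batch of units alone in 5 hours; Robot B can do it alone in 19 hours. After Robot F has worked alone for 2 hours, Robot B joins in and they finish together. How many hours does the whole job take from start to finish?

35/8 hours

In 2 hours Robot F does 2/5 of the job, leaving 3/5.
Robot F and Robot B together work at 24/95 per hour, so finishing takes 3/5 ÷ 24/95 = 19/8 hours.
Total time = 2 + 19/8 = 35/8 hours.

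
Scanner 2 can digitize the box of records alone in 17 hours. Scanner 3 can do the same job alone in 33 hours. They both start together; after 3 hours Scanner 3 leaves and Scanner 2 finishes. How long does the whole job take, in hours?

170/11 hours

In the first 3 hours the combined rate is 50/561, so 50/187 of the job is done, leaving 137/187.
After Scanner 3 leaves the rate is 1/17 per hour; the remaining 137/187 takes 137/11 hours.
Total = 3 + 137/11 = 170/11 hours.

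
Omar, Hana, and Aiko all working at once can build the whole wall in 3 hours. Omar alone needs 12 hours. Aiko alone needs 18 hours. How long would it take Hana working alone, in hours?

36/7 hours

Combined rate is 1/3 per hour.
Known contribution: 1/12 + 1/18 = (3 + 2)/36 = 5/36 per hour.
So Hana's rate is 1/3 − 5/36 = 7/36, meaning 36/7 hours alone.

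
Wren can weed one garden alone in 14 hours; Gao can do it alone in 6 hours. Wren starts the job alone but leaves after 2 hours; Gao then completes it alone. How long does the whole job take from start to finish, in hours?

50/7 hours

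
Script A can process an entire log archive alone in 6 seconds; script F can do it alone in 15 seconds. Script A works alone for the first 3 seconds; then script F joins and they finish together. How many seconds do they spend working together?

15/7 seconds

In 3 seconds script A does 3/6 = 1/2 of the job, leaving 1/2.
Script A and script F together work at 7/30 per second, so finishing takes 1/2 ÷ 7/30 = 15/7 seconds.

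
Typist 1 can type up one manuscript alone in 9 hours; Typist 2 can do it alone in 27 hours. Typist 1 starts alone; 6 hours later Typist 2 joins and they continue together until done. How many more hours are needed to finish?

9/4 hours

In 6 hours Typist 1 does 6/9 = 2/3 of the job, leaving 1/3.
Typist 1 and Typist 2 together work at 4/27 per hour, so finishing takes 1/3 ÷ 4/27 = 9/4 hours.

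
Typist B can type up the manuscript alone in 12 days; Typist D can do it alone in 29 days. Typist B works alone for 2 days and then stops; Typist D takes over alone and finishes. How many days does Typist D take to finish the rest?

In 2 days Typist B does 2/12 = 1/6 of the job, leaving 5/6.
Typist D works at 1/29 per day, so finishing takes 5/6 ÷ 1/29 = 145/6 days.

145/6 days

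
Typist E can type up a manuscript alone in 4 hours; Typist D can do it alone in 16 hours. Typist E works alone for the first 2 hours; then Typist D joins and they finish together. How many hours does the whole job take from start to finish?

18/5 hours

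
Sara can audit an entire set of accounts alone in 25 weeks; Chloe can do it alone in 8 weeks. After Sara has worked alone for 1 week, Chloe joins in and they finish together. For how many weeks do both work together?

64/11 weeks

In 1 week Sara does 1/25 of the job, leaving 24/25.
Sara and Chloe together work at 33/200 per week, so finishing takes 24/25 ÷ 33/200 = 64/11 weeks.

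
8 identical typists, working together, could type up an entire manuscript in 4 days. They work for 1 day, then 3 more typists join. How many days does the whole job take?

35/11 days

One typist does 1/32 of the job per day.
After 1 day with 8 typists, 1/4 is done (3/4 left).
With 11 typists the rate is 11/32, so the rest takes 3/4 ÷ 11/32 = 24/11 days.
Total = 1 + 24/11 = 35/11 days.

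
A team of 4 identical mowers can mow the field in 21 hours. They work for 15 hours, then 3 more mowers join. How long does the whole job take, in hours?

129/7 hours

One mower does 1/84 of the job per hour.
After 15 hours with 4 mowers, 5/7 is done (2/7 left).
With 7 mowers the rate is 7/84 = 1/12, so the rest takes 2/7 ÷ 1/12 = 24/7 hours.
Total = 15 + 24/7 = 129/7 hours.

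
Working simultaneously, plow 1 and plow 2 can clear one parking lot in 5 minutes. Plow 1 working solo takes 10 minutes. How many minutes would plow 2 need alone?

10 minutes

Combined rate is 1/5 per minute.
Known contribution: 1/10 per minute.
So plow 2's rate is 1/5 − 1/10 = 1/10, meaning 10 minutes alone.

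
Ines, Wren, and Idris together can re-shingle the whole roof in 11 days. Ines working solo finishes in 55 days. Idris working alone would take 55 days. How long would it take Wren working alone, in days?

Combined rate is 1/11 per day.
Known contribution: 1/55 + 1/55 = (1 + 1)/55 = 2/55 per day.
So Wren's rate is 1/11 − 2/55 = 3/55, meaning 55/3 days alone.

55/3 days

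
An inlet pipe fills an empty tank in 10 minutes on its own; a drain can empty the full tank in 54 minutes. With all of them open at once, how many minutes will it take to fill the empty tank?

Net rate = 1/10 − 1/54 = (27 − 5)/270 = 22/270 = 11/135 per minute.
Filling time = 1 ÷ (11/135) = 135/11 minutes.

135/11 minutes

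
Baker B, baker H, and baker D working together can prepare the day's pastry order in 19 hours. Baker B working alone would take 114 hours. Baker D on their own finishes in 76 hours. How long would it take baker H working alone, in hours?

Combined rate is 1/19 per hour.
Known contribution: 1/114 + 1/76 = (2 + 3)/228 = 5/228 per hour.
So baker H's rate is 1/19 − 5/228 = 7/228, meaning 228/7 hours alone.

228/7 hours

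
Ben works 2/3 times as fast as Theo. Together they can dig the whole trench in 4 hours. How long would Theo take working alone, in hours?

20/3 hours

Let Theo's rate be r; then Ben's rate is (2/3)r, so together (2/3 + 1)r = (5/3)r = 1/4.
Thus r = 3/20 per hour.
Theo alone: 20/3 hours; Ben alone: 10 hours.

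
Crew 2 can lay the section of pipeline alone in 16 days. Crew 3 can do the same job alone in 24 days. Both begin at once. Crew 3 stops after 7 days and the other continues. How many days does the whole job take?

34/3 days

In the first 7 days the combined rate is 5/48, so 35/48 of the job is done, leaving 13/48.
After crew 3 leaves the rate is 1/16 per day; the remaining 13/48 takes 13/3 days.
Total = 7 + 13/3 = 34/3 days.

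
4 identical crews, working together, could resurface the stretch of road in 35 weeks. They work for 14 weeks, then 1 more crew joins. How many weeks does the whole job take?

One crew does 1/140 of the job per week.
After 14 weeks with 4 crews, 2/5 is done (3/5 left).
With 5 crews the rate is 5/140 = 1/28, so the rest takes 3/5 ÷ 1/28 = 84/5 weeks.
Total = 14 + 84/5 = 154/5 weeks.

154/5 weeks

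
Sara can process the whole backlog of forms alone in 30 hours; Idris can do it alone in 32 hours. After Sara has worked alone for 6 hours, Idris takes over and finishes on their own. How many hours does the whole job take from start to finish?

158/5 hours

In 6 hours Sara does 6/30 = 1/5 of the job, leaving 4/5.
Idris works at 1/32 per hour, so finishing takes 4/5 ÷ 1/32 = 128/5 hours.
Total time = 6 + 128/5 = 158/5 hours.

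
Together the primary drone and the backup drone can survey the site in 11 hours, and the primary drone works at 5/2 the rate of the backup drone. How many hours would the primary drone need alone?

77/5 hours

Let the backup drone's rate be r; then the primary drone's rate is (5/2)r, so together (5/2 + 1)r = (7/2)r = 1/11.
Thus r = 2/77 per hour.
The backup drone alone: 77/2 hours; the primary drone alone: 77/5 hours.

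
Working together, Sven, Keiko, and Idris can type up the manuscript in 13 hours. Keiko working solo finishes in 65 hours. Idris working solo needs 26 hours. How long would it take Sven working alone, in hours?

130/3 hours

Combined rate is 1/13 per hour.
Known contribution: 1/65 + 1/26 = (2 + 5)/130 = 7/130 per hour.
So Sven's rate is 1/13 − 7/130 = 3/130, meaning 130/3 hours alone.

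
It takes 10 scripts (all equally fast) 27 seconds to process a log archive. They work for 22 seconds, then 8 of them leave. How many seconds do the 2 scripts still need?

25 seconds

One script does 1/270 of the job per second.
After 22 seconds with 10 scripts, 22/27 is done (5/27 left).
With 2 scripts the rate is 2/270 = 1/135, so the rest takes 5/27 ÷ 1/135 = 25 seconds.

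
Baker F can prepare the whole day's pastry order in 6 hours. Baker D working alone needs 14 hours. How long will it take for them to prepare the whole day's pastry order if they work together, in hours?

Combined rate: 1/6 + 1/14 = (7 + 3)/42 = 10/42 = 5/21 per hour.
Time = 1 ÷ (5/21) = 21/5 hours.

21/5 hours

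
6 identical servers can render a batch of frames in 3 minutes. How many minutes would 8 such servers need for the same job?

9/4 minutes

Total work is 6·3 = 18 server-minutes.
With 8 servers: 18/8 = 9/4 minutes.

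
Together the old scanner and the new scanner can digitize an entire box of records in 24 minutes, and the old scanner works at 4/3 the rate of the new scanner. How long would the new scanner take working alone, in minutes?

Let the new scanner's rate be r; then the old scanner's rate is (4/3)r, so together (4/3 + 1)r = (7/3)r = 1/24.
Thus r = 1/56 per minute.
The new scanner alone: 56 minutes; the old scanner alone: 42 minutes.

56 minutes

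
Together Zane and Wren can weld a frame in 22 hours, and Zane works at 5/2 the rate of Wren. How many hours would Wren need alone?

Let Wren's rate be r; then Zane's rate is (5/2)r, so together (5/2 + 1)r = (7/2)r = 1/22.
Thus r = 1/77 per hour.
Wren alone: 77 hours; Zane alone: 154/5 hours.

77 hours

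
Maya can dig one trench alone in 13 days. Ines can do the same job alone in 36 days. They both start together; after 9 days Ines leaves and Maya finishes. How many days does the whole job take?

39/4 days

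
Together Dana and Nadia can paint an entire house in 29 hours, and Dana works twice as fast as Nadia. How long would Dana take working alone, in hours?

Let Nadia's rate be r; then Dana's rate is 2r, so together (2 + 1)r = 3r = 1/29.
Thus r = 1/87 per hour.
Nadia alone: 87 hours; Dana alone: 87/2 hours.

87/2 hours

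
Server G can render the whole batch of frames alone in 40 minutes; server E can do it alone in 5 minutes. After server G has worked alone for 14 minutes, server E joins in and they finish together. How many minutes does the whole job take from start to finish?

152/9 minutes

In 14 minutes server G does 14/40 = 7/20 of the job, leaving 13/20.
Server G and server E together work at 9/40 per minute, so finishing takes 13/20 ÷ 9/40 = 26/9 minutes.
Total time = 14 + 26/9 = 152/9 minutes.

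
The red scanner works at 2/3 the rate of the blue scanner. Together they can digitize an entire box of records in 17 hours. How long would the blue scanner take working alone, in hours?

Let the blue scanner's rate be r; then the red scanner's rate is (2/3)r, so together (2/3 + 1)r = (5/3)r = 1/17.
Thus r = 3/85 per hour.
The blue scanner alone: 85/3 hours; the red scanner alone: 85/2 hours.

85/3 hours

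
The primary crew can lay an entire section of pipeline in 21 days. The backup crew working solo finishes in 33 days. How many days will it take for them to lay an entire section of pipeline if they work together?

With two workers the combined time is the product over the sum: 21·33/(21+33) = 693/54 = 77/6 days.

77/6 days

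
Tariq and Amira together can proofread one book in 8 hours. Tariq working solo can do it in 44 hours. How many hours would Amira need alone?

Combined rate is 1/8 per hour.
Known contribution: 1/44 per hour.
So Amira's rate is 1/8 − 1/44 = 9/88, meaning 88/9 hours alone.

88/9 hours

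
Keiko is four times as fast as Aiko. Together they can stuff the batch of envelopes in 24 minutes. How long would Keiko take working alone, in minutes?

30 minutes

Let Aiko's rate be r; then Keiko's rate is 4r, so together (4 + 1)r = 5r = 1/24.
Thus r = 1/120 per minute.
Aiko alone: 120 minutes; Keiko alone: 30 minutes.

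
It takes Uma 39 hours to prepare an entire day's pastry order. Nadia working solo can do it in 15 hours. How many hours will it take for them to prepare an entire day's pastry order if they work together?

65/6 hours

Combined rate: 1/39 + 1/15 = (5 + 13)/195 = 18/195 = 6/65 per hour.
Time = 1 ÷ (6/65) = 65/6 hours.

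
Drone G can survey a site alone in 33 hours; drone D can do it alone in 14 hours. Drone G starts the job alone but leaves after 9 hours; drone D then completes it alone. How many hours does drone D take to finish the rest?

112/11 hours

In 9 hours drone G does 9/33 = 3/11 of the job, leaving 8/11.
Drone D works at 1/14 per hour, so finishing takes 8/11 ÷ 1/14 = 112/11 hours.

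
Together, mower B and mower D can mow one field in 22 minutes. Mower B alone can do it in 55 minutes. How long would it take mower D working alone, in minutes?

Combined rate is 1/22 per minute.
Known contribution: 1/55 per minute.
So mower D's rate is 1/22 − 1/55 = 3/110, meaning 110/3 minutes alone.

110/3 minutes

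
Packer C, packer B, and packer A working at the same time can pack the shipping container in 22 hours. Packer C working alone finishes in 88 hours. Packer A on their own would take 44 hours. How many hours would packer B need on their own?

Combined rate is 1/22 per hour.
Known contribution: 1/88 + 1/44 = (1 + 2)/88 = 3/88 per hour.
So packer B's rate is 1/22 − 3/88 = 1/88, meaning 88 hours alone.

88 hours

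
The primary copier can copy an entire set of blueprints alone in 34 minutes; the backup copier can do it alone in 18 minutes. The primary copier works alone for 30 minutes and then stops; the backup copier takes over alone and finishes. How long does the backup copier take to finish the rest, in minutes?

In 30 minutes the primary copier does 30/34 = 15/17 of the job, leaving 2/17.
The backup copier works at 1/18 per minute, so finishing takes 2/17 ÷ 1/18 = 36/17 minutes.

36/17 minutes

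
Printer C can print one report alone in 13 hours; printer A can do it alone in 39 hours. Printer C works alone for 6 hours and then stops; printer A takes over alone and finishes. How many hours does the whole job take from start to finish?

In 6 hours printer C does 6/13 of the job, leaving 7/13.
Printer A works at 1/39 per hour, so finishing takes 7/13 ÷ 1/39 = 21 hours.
Total time = 6 + 21 = 27 hours.

27 hours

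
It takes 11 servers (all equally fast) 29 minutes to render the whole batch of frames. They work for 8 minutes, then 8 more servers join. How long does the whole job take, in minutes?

383/19 minutes

One server does 1/319 of the job per minute.
After 8 minutes with 11 servers, 8/29 is done (21/29 left).
With 19 servers the rate is 19/319, so the rest takes 21/29 ÷ 19/319 = 231/19 minutes.
Total = 8 + 231/19 = 383/19 minutes.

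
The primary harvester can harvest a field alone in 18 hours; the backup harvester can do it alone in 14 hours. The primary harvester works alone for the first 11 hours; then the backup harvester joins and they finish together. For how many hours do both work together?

49/16 hours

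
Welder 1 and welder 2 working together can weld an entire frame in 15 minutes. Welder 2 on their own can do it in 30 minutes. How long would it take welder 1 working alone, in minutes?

Combined rate is 1/15 per minute.
Known contribution: 1/30 per minute.
So welder 1's rate is 1/15 − 1/30 = 1/30, meaning 30 minutes alone.

30 minutes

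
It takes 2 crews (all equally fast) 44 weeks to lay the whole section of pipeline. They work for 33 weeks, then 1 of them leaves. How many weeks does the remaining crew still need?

22 weeks

One crew does 1/88 of the job per week.
After 33 weeks with 2 crews, 3/4 is done (1/4 left).
With 1 crew the rate is 1/88, so the rest takes 1/4 ÷ 1/88 = 22 weeks.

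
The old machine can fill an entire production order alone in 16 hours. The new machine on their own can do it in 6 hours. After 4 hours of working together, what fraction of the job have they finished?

Combined rate: 1/16 + 1/6 = (3 + 8)/48 = 11/48 per hour.
In 4 hours they complete 4·11/48 = 11/12 of the job.

11/12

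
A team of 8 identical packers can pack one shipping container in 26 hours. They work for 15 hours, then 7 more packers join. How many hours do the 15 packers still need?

One packer does 1/208 of the job per hour.
After 15 hours with 8 packers, 15/26 is done (11/26 left).
With 15 packers the rate is 15/208, so the rest takes 11/26 ÷ 15/208 = 88/15 hours.

88/15 hours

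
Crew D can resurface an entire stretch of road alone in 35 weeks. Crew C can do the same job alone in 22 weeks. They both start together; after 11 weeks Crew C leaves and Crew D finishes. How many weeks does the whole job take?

In the first 11 weeks the combined rate is 57/770, so 57/70 of the job is done, leaving 13/70.
After Crew C leaves the rate is 1/35 per week; the remaining 13/70 takes 13/2 weeks.
Total = 11 + 13/2 = 35/2 weeks.

35/2 weeks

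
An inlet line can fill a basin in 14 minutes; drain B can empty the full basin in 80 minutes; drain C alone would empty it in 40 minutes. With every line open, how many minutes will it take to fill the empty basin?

Net rate = 1/14 − 1/80 − 1/40 = (40 − 7 − 14)/560 = 19/560 per minute.
Filling time = 1 ÷ (19/560) = 560/19 minutes.

560/19 minutes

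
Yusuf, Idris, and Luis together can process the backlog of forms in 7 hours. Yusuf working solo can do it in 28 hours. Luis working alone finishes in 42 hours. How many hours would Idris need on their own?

12 hours

Combined rate is 1/7 per hour.
Known contribution: 1/28 + 1/42 = (3 + 2)/84 = 5/84 per hour.
So Idris's rate is 1/7 − 5/84 = 1/12, meaning 12 hours alone.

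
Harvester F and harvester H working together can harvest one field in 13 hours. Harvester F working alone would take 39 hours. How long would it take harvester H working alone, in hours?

Combined rate is 1/13 per hour.
Known contribution: 1/39 per hour.
So harvester H's rate is 1/13 − 1/39 = 2/39, meaning 39/2 hours alone.

39/2 hours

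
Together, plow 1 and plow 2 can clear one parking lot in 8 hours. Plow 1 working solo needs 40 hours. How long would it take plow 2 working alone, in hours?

10 hours

Combined rate is 1/8 per hour.
Known contribution: 1/40 per hour.
So plow 2's rate is 1/8 − 1/40 = 1/10, meaning 10 hours alone.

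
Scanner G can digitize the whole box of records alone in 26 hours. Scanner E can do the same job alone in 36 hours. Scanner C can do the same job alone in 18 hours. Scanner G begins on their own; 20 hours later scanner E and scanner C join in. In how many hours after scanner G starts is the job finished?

In the first 20 hours scanner G alone does 20/26 = 10/13 of the job, leaving 3/13.
Once everyone is working, combined rate: 1/26 + 1/36 + 1/18 = (18 + 13 + 26)/468 = 57/468 = 19/156 per hour.
Remaining 3/13 at 19/156 per hour takes 36/19 hours.
Total from the start = 20 + 36/19 = 416/19 hours.

416/19 hours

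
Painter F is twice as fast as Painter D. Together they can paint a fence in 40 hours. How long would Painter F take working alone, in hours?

60 hours

Let Painter D's rate be r; then Painter F's rate is 2r, so together (2 + 1)r = 3r = 1/40.
Thus r = 1/120 per hour.
Painter D alone: 120 hours; Painter F alone: 60 hours.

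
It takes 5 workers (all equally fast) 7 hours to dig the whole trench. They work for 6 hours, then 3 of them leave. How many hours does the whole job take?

17/2 hours

One worker does 1/35 of the job per hour.
After 6 hours with 5 workers, 6/7 is done (1/7 left).
With 2 workers the rate is 2/35, so the rest takes 1/7 ÷ 2/35 = 5/2 hours.
Total = 6 + 5/2 = 17/2 hours.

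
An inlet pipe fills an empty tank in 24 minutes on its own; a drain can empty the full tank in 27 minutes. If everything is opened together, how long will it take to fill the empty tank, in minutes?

Net rate = 1/24 − 1/27 = (9 − 8)/216 = 1/216 per minute.
Filling time = 1 ÷ (1/216) = 216 minutes.

216 minutes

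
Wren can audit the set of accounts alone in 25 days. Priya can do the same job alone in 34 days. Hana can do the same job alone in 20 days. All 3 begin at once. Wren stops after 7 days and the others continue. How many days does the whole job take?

136/15 days

In the first 7 days the combined rate is 203/1700, so 1421/1700 of the job is done, leaving 279/1700.
After Wren leaves the rate is 27/340 per day; the remaining 279/1700 takes 31/15 days.
Total = 7 + 31/15 = 136/15 days.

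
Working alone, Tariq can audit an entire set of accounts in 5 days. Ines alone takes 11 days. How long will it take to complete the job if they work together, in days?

55/16 days

With two workers the combined time is the product over the sum: 5·11/(5+11) = 55/16 days.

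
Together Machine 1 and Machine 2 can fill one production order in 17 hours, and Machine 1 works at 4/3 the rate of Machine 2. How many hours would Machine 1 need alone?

119/4 hours

Let Machine 2's rate be r; then Machine 1's rate is (4/3)r, so together (4/3 + 1)r = (7/3)r = 1/17.
Thus r = 3/119 per hour.
Machine 2 alone: 119/3 hours; Machine 1 alone: 119/4 hours.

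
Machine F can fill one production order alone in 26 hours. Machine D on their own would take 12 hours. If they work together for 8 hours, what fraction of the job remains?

1/39

Combined rate: 1/26 + 1/12 = (6 + 13)/156 = 19/156 per hour.
In 8 hours they complete 8·19/156 = 38/39 of the job.
So 1/39 remains.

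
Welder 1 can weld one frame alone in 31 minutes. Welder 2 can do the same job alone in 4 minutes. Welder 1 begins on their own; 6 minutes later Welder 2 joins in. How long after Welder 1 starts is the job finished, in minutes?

In the first 6 minutes Welder 1 alone does 6/31 of the job, leaving 25/31.
Once everyone is working, combined rate: 1/31 + 1/4 = (4 + 31)/124 = 35/124 per minute.
Remaining 25/31 at 35/124 per minute takes 20/7 minutes.
Total from the start = 6 + 20/7 = 62/7 minutes.

62/7 minutes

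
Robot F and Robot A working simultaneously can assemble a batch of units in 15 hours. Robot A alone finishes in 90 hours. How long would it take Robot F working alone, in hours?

18 hours

Combined rate is 1/15 per hour.
Known contribution: 1/90 per hour.
So Robot F's rate is 1/15 − 1/90 = 1/18, meaning 18 hours alone.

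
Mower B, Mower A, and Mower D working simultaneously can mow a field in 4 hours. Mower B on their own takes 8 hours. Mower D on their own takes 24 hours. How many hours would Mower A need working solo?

12 hours

Combined rate is 1/4 per hour.
Known contribution: 1/8 + 1/24 = (3 + 1)/24 = 4/24 = 1/6 per hour.
So Mower A's rate is 1/4 − 1/6 = 1/12, meaning 12 hours alone.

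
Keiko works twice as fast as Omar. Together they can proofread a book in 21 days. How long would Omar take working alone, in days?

63 days

Let Omar's rate be r; then Keiko's rate is 2r, so together (2 + 1)r = 3r = 1/21.
Thus r = 1/63 per day.
Omar alone: 63 days; Keiko alone: 63/2 days.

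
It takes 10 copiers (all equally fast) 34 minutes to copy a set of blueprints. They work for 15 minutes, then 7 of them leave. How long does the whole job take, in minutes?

235/3 minutes

One copier does 1/340 of the job per minute.
After 15 minutes with 10 copiers, 15/34 is done (19/34 left).
With 3 copiers the rate is 3/340, so the rest takes 19/34 ÷ 3/340 = 190/3 minutes.
Total = 15 + 190/3 = 235/3 minutes.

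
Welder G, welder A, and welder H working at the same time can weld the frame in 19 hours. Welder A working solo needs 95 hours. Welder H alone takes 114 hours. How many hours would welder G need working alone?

Combined rate is 1/19 per hour.
Known contribution: 1/95 + 1/114 = (6 + 5)/570 = 11/570 per hour.
So welder G's rate is 1/19 − 11/570 = 1/30, meaning 30 hours alone.

30 hours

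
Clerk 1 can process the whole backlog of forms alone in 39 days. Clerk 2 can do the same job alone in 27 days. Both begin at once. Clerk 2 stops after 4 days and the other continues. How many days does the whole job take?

299/9 days

In the first 4 days the combined rate is 22/351, so 88/351 of the job is done, leaving 263/351.
After Clerk 2 leaves the rate is 1/39 per day; the remaining 263/351 takes 263/9 days.
Total = 4 + 263/9 = 299/9 days.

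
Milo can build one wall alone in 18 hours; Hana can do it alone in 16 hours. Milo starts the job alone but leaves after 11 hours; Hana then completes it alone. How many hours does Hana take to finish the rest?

In 11 hours Milo does 11/18 of the job, leaving 7/18.
Hana works at 1/16 per hour, so finishing takes 7/18 ÷ 1/16 = 56/9 hours.

56/9 hours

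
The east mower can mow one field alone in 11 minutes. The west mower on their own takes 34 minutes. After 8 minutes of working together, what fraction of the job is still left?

Combined rate: 1/11 + 1/34 = (34 + 11)/374 = 45/374 per minute.
In 8 minutes they complete 8·45/374 = 180/187 of the job.
So 7/187 remains.

7/187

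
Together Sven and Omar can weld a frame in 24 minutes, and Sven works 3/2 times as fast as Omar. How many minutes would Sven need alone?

40 minutes

Let Omar's rate be r; then Sven's rate is (3/2)r, so together (3/2 + 1)r = (5/2)r = 1/24.
Thus r = 1/60 per minute.
Omar alone: 60 minutes; Sven alone: 40 minutes.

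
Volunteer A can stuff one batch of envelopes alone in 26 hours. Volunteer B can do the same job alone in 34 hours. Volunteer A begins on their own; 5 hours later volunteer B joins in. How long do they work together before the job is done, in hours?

In the first 5 hours volunteer A alone does 5/26 of the job, leaving 21/26.
Once everyone is working, combined rate: 1/26 + 1/34 = (17 + 13)/442 = 30/442 = 15/221 per hour.
Remaining 21/26 at 15/221 per hour takes 119/10 hours.

119/10 hours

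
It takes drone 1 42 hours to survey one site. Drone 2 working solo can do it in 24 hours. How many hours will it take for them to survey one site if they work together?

168/11 hours

Combined rate: 1/42 + 1/24 = (4 + 7)/168 = 11/168 per hour.
Time = 1 ÷ (11/168) = 168/11 hours.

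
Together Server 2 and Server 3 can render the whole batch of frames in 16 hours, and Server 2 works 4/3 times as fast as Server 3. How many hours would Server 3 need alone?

Let Server 3's rate be r; then Server 2's rate is (4/3)r, so together (4/3 + 1)r = (7/3)r = 1/16.
Thus r = 3/112 per hour.
Server 3 alone: 112/3 hours; Server 2 alone: 28 hours.

112/3 hours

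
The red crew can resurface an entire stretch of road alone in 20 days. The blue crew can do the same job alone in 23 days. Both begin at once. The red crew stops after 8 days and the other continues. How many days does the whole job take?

In the first 8 days the combined rate is 43/460, so 86/115 of the job is done, leaving 29/115.
After the red crew leaves the rate is 1/23 per day; the remaining 29/115 takes 29/5 days.
Total = 8 + 29/5 = 69/5 days.

69/5 days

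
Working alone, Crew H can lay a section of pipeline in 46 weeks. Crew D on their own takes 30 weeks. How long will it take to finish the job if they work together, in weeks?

Combined rate: 1/46 + 1/30 = (15 + 23)/690 = 38/690 = 19/345 per week.
Time = 1 ÷ (19/345) = 345/19 weeks.

345/19 weeks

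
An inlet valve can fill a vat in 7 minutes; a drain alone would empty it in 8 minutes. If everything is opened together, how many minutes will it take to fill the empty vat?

Net rate = 1/7 − 1/8 = (8 − 7)/56 = 1/56 per minute.
Filling time = 1 ÷ (1/56) = 56 minutes.

56 minutes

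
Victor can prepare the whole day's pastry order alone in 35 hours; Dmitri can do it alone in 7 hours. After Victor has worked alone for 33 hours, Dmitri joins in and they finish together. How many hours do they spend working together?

1/3 hours

In 33 hours Victor does 33/35 of the job, leaving 2/35.
Victor and Dmitri together work at 6/35 per hour, so finishing takes 2/35 ÷ 6/35 = 1/3 hours.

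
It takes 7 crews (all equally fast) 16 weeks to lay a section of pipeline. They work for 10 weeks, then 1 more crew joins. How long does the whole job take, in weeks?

61/4 weeks

One crew does 1/112 of the job per week.
After 10 weeks with 7 crews, 5/8 is done (3/8 left).
With 8 crews the rate is 8/112 = 1/14, so the rest takes 3/8 ÷ 1/14 = 21/4 weeks.
Total = 10 + 21/4 = 61/4 weeks.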